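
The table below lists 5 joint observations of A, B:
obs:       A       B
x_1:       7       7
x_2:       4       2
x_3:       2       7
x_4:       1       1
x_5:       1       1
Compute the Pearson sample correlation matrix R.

Step 1 — column means:
  mean(A) = (7 + 4 + 2 + 1 + 1) / 5 = 15/5 = 3
  mean(B) = (7 + 2 + 7 + 1 + 1) / 5 = 18/5 = 3.6

Step 2 — sample variances and covariances s[i,j] = (1/(n-1)) · Σ_k (x_{k,i} - mean_i) · (x_{k,j} - mean_j), with n-1 = 4:
  s[A,A] = ((4)·(4) + (1)·(1) + (-1)·(-1) + (-2)·(-2) + (-2)·(-2)) / 4 = 26/4 = 6.5
  s[A,B] = ((4)·(3.4) + (1)·(-1.6) + (-1)·(3.4) + (-2)·(-2.6) + (-2)·(-2.6)) / 4 = 19/4 = 4.75
  s[B,B] = ((3.4)·(3.4) + (-1.6)·(-1.6) + (3.4)·(3.4) + (-2.6)·(-2.6) + (-2.6)·(-2.6)) / 4 = 39.2/4 = 9.8
  Sample standard deviations s_i = √(s[i,i]):
  s(A) = √(6.5) = 2.5495
  s(B) = √(9.8) = 3.1305

Step 3 — r_{ij} = s_{ij} / (s_i · s_j):
  r[A,A] = 1 (diagonal).
  r[A,B] = 4.75 / (2.5495 · 3.1305) = 4.75 / 7.9812 = 0.5951
  r[B,B] = 1 (diagonal).

R is symmetric with unit diagonal. Assembling:

R = [[1, 0.5951],
 [0.5951, 1]]


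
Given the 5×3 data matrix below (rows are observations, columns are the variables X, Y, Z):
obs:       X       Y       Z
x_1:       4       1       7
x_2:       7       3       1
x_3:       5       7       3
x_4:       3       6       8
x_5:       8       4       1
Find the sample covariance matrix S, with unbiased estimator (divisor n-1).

Step 1 — column means:
  mean(X) = (4 + 7 + 5 + 3 + 8) / 5 = 27/5 = 5.4
  mean(Y) = (1 + 3 + 7 + 6 + 4) / 5 = 21/5 = 4.2
  mean(Z) = (7 + 1 + 3 + 8 + 1) / 5 = 20/5 = 4

Step 2 — sample covariance S[i,j] = (1/(n-1)) · Σ_k (x_{k,i} - mean_i) · (x_{k,j} - mean_j), with n-1 = 4.
  S[X,X] = ((-1.4)·(-1.4) + (1.6)·(1.6) + (-0.4)·(-0.4) + (-2.4)·(-2.4) + (2.6)·(2.6)) / 4 = 17.2/4 = 4.3
  S[X,Y] = ((-1.4)·(-3.2) + (1.6)·(-1.2) + (-0.4)·(2.8) + (-2.4)·(1.8) + (2.6)·(-0.2)) / 4 = -3.4/4 = -0.85
  S[X,Z] = ((-1.4)·(3) + (1.6)·(-3) + (-0.4)·(-1) + (-2.4)·(4) + (2.6)·(-3)) / 4 = -26/4 = -6.5
  S[Y,Y] = ((-3.2)·(-3.2) + (-1.2)·(-1.2) + (2.8)·(2.8) + (1.8)·(1.8) + (-0.2)·(-0.2)) / 4 = 22.8/4 = 5.7
  S[Y,Z] = ((-3.2)·(3) + (-1.2)·(-3) + (2.8)·(-1) + (1.8)·(4) + (-0.2)·(-3)) / 4 = -1/4 = -0.25
  S[Z,Z] = ((3)·(3) + (-3)·(-3) + (-1)·(-1) + (4)·(4) + (-3)·(-3)) / 4 = 44/4 = 11

S is symmetric (S[j,i] = S[i,j]). Assembling:

S = [[4.3, -0.85, -6.5],
 [-0.85, 5.7, -0.25],
 [-6.5, -0.25, 11]]


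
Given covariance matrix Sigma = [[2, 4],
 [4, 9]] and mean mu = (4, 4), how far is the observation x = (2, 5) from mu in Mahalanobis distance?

Step 1 — centre the observation: (x - mu) = (-2, 1).

Step 2 — invert Sigma. det(Sigma) = 2·9 - (4)² = 2.
  Sigma^{-1} = (1/det) · [[d, -b], [-b, a]] = [[4.5, -2],
 [-2, 1]].

Step 3 — form the quadratic (x - mu)^T · Sigma^{-1} · (x - mu):
  Sigma^{-1} · (x - mu) = (-11, 5).
  (x - mu)^T · [Sigma^{-1} · (x - mu)] = (-2)·(-11) + (1)·(5) = 27.

Step 4 — take square root: d = √(27) ≈ 5.1962.

d(x, mu) = √(27) ≈ 5.1962


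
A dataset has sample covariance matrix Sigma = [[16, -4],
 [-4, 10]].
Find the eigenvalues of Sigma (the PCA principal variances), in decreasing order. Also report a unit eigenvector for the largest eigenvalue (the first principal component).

Step 1 — characteristic polynomial of 2×2 Sigma:
  det(Sigma - λI) = λ² - trace · λ + det = 0.
  trace = 16 + 10 = 26, det = 16·10 - (-4)² = 144.
Step 2 — discriminant:
  Δ = trace² - 4·det = 676 - 576 = 100.
Step 3 — eigenvalues:
  λ = (trace ± √Δ)/2 = (26 ± 10)/2,
  λ_1 = 18,  λ_2 = 8.

Step 4 — unit eigenvector for λ_1: solve (Sigma - λ_1 I)v = 0. First row:
  (16 - 18)·v_x + (-4)·v_y = 0, i.e. (-2)·v_x + (-4)·v_y = 0,
  so v ∝ (b, λ_1 - a) = (-4, 2); multiply by -1 so the first entry is positive: u = (4, -2).
  ||u|| = √((4)² + (-2)²) = √(20) ≈ 4.4721,
  v_1 = u/||u|| ≈ (0.8944, -0.4472) (||v_1|| = 1).

λ_1 = 18,  λ_2 = 8;  v_1 ≈ (0.8944, -0.4472)


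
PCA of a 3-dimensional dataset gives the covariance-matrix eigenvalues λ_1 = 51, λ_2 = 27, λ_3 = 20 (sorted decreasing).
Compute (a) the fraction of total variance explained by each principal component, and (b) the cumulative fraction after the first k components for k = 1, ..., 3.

Step 1 — total variance = trace(Sigma) = Σ λ_i = 51 + 27 + 20 = 98.

Step 2 — fraction explained by component i = λ_i / Σ λ:
  PC1: 51/98 = 0.5204
  PC2: 27/98 = 0.2755
  PC3: 20/98 = 0.2041

Step 3 — cumulative fraction after k components = (λ_1 + ... + λ_k) / Σ λ:
  k = 1: 51/98 = 0.5204
  k = 2: (51 + 27)/98 = 78/98 = 0.7959
  k = 3: (51 + 27 + 20)/98 = 98/98 = 1

Summary (fraction, with percent):

explained: PC1 0.5204 (52.04%), PC2 0.2755 (27.55%), PC3 0.2041 (20.41%);  cumulative: 0.5204, 0.7959, 1


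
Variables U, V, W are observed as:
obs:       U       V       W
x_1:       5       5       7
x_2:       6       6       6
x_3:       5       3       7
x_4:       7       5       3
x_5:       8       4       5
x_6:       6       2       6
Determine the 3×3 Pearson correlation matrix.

Step 1 — column means:
  mean(U) = (5 + 6 + 5 + 7 + 8 + 6) / 6 = 37/6 = 6.1667
  mean(V) = (5 + 6 + 3 + 5 + 4 + 2) / 6 = 25/6 = 4.1667
  mean(W) = (7 + 6 + 7 + 3 + 5 + 6) / 6 = 34/6 = 5.6667

Step 2 — sample variances and covariances s[i,j] = (1/(n-1)) · Σ_k (x_{k,i} - mean_i) · (x_{k,j} - mean_j), with n-1 = 5:
  s[U,U] = ((-1.1667)·(-1.1667) + (-0.1667)·(-0.1667) + (-1.1667)·(-1.1667) + (0.8333)·(0.8333) + (1.8333)·(1.8333) + (-0.1667)·(-0.1667)) / 5 = 6.8333/5 = 1.3667
  s[U,V] = ((-1.1667)·(0.8333) + (-0.1667)·(1.8333) + (-1.1667)·(-1.1667) + (0.8333)·(0.8333) + (1.8333)·(-0.1667) + (-0.1667)·(-2.1667)) / 5 = 0.8333/5 = 0.1667
  s[U,W] = ((-1.1667)·(1.3333) + (-0.1667)·(0.3333) + (-1.1667)·(1.3333) + (0.8333)·(-2.6667) + (1.8333)·(-0.6667) + (-0.1667)·(0.3333)) / 5 = -6.6667/5 = -1.3333
  s[V,V] = ((0.8333)·(0.8333) + (1.8333)·(1.8333) + (-1.1667)·(-1.1667) + (0.8333)·(0.8333) + (-0.1667)·(-0.1667) + (-2.1667)·(-2.1667)) / 5 = 10.8333/5 = 2.1667
  s[V,W] = ((0.8333)·(1.3333) + (1.8333)·(0.3333) + (-1.1667)·(1.3333) + (0.8333)·(-2.6667) + (-0.1667)·(-0.6667) + (-2.1667)·(0.3333)) / 5 = -2.6667/5 = -0.5333
  s[W,W] = ((1.3333)·(1.3333) + (0.3333)·(0.3333) + (1.3333)·(1.3333) + (-2.6667)·(-2.6667) + (-0.6667)·(-0.6667) + (0.3333)·(0.3333)) / 5 = 11.3333/5 = 2.2667
  Sample standard deviations s_i = √(s[i,i]):
  s(U) = √(1.3667) = 1.169
  s(V) = √(2.1667) = 1.472
  s(W) = √(2.2667) = 1.5055

Step 3 — r_{ij} = s_{ij} / (s_i · s_j):
  r[U,U] = 1 (diagonal).
  r[U,V] = 0.1667 / (1.169 · 1.472) = 0.1667 / 1.7208 = 0.0969
  r[U,W] = -1.3333 / (1.169 · 1.5055) = -1.3333 / 1.7601 = -0.7576
  r[V,V] = 1 (diagonal).
  r[V,W] = -0.5333 / (1.472 · 1.5055) = -0.5333 / 2.2161 = -0.2407
  r[W,W] = 1 (diagonal).

R is symmetric with unit diagonal. Assembling:

R = [[1, 0.0969, -0.7576],
 [0.0969, 1, -0.2407],
 [-0.7576, -0.2407, 1]]


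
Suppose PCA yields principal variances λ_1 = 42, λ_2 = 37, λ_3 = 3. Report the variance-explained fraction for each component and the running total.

Step 1 — total variance = trace(Sigma) = Σ λ_i = 42 + 37 + 3 = 82.

Step 2 — fraction explained by component i = λ_i / Σ λ:
  PC1: 42/82 = 0.5122
  PC2: 37/82 = 0.4512
  PC3: 3/82 = 0.0366

Step 3 — cumulative fraction after k components = (λ_1 + ... + λ_k) / Σ λ:
  k = 1: 42/82 = 0.5122
  k = 2: (42 + 37)/82 = 79/82 = 0.9634
  k = 3: (42 + 37 + 3)/82 = 82/82 = 1

Summary (fraction, with percent):

explained: PC1 0.5122 (51.22%), PC2 0.4512 (45.12%), PC3 0.0366 (3.66%);  cumulative: 0.5122, 0.9634, 1


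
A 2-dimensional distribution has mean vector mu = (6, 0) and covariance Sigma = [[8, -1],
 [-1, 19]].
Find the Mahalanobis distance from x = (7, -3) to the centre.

Step 1 — centre the observation: (x - mu) = (1, -3).

Step 2 — invert Sigma. det(Sigma) = 8·19 - (-1)² = 151.
  Sigma^{-1} = (1/det) · [[d, -b], [-b, a]] = [[0.1258, 0.0066],
 [0.0066, 0.053]].

Step 3 — form the quadratic (x - mu)^T · Sigma^{-1} · (x - mu):
  Sigma^{-1} · (x - mu) = (0.106, -0.1523).
  (x - mu)^T · [Sigma^{-1} · (x - mu)] = (1)·(0.106) + (-3)·(-0.1523) = 0.5629.

Step 4 — take square root: d = √(0.5629) ≈ 0.7503.

d(x, mu) = √(0.5629) ≈ 0.7503


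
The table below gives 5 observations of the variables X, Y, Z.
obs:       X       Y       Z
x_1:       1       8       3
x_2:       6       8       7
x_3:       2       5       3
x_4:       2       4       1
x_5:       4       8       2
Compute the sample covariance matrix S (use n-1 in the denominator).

Step 1 — column means:
  mean(X) = (1 + 6 + 2 + 2 + 4) / 5 = 15/5 = 3
  mean(Y) = (8 + 8 + 5 + 4 + 8) / 5 = 33/5 = 6.6
  mean(Z) = (3 + 7 + 3 + 1 + 2) / 5 = 16/5 = 3.2

Step 2 — sample covariance S[i,j] = (1/(n-1)) · Σ_k (x_{k,i} - mean_i) · (x_{k,j} - mean_j), with n-1 = 4.
  S[X,X] = ((-2)·(-2) + (3)·(3) + (-1)·(-1) + (-1)·(-1) + (1)·(1)) / 4 = 16/4 = 4
  S[X,Y] = ((-2)·(1.4) + (3)·(1.4) + (-1)·(-1.6) + (-1)·(-2.6) + (1)·(1.4)) / 4 = 7/4 = 1.75
  S[X,Z] = ((-2)·(-0.2) + (3)·(3.8) + (-1)·(-0.2) + (-1)·(-2.2) + (1)·(-1.2)) / 4 = 13/4 = 3.25
  S[Y,Y] = ((1.4)·(1.4) + (1.4)·(1.4) + (-1.6)·(-1.6) + (-2.6)·(-2.6) + (1.4)·(1.4)) / 4 = 15.2/4 = 3.8
  S[Y,Z] = ((1.4)·(-0.2) + (1.4)·(3.8) + (-1.6)·(-0.2) + (-2.6)·(-2.2) + (1.4)·(-1.2)) / 4 = 9.4/4 = 2.35
  S[Z,Z] = ((-0.2)·(-0.2) + (3.8)·(3.8) + (-0.2)·(-0.2) + (-2.2)·(-2.2) + (-1.2)·(-1.2)) / 4 = 20.8/4 = 5.2

S is symmetric (S[j,i] = S[i,j]). Assembling:

S = [[4, 1.75, 3.25],
 [1.75, 3.8, 2.35],
 [3.25, 2.35, 5.2]]


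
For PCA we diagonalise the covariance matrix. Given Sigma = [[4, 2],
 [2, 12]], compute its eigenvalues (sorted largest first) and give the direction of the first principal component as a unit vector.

Step 1 — characteristic polynomial of 2×2 Sigma:
  det(Sigma - λI) = λ² - trace · λ + det = 0.
  trace = 4 + 12 = 16, det = 4·12 - (2)² = 44.
Step 2 — discriminant:
  Δ = trace² - 4·det = 256 - 176 = 80.
Step 3 — eigenvalues:
  λ = (trace ± √Δ)/2 = (16 ± 8.9443)/2,
  λ_1 = 12.4721,  λ_2 = 3.5279.

Step 4 — unit eigenvector for λ_1: solve (Sigma - λ_1 I)v = 0. First row:
  (4 - 12.4721)·v_x + (2)·v_y = 0, i.e. (-8.4721)·v_x + (2)·v_y = 0,
  so v ∝ (b, λ_1 - a) = (2, 8.4721) = u.
  ||u|| = √((2)² + (8.4721)²) = √(75.7771) ≈ 8.705,
  v_1 = u/||u|| ≈ (0.2298, 0.9732) (||v_1|| = 1).

λ_1 = 12.4721,  λ_2 = 3.5279;  v_1 ≈ (0.2298, 0.9732)


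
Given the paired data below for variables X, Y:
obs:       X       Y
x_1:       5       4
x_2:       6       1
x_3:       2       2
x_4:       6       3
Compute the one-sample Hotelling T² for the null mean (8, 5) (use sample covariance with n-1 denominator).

Step 1 — sample mean vector:
  mean(X) = (5 + 6 + 2 + 6) / 4 = 19/4 = 4.75
  mean(Y) = (4 + 1 + 2 + 3) / 4 = 10/4 = 2.5
  x̄ = (4.75, 2.5),  deviation x̄ - mu_0 = (4.75, 2.5) - (8, 5) = (-3.25, -2.5).

Step 2 — sample covariance matrix, S[i,j] = (1/(n-1)) · Σ_k (x_{k,i} - mean_i) · (x_{k,j} - mean_j), divisor n-1 = 3:
  S[X,X] = ((0.25)·(0.25) + (1.25)·(1.25) + (-2.75)·(-2.75) + (1.25)·(1.25)) / 3 = 10.75/3 = 3.5833
  S[X,Y] = ((0.25)·(1.5) + (1.25)·(-1.5) + (-2.75)·(-0.5) + (1.25)·(0.5)) / 3 = 0.5/3 = 0.1667
  S[Y,Y] = ((1.5)·(1.5) + (-1.5)·(-1.5) + (-0.5)·(-0.5) + (0.5)·(0.5)) / 3 = 5/3 = 1.6667
  S = [[3.5833, 0.1667],
 [0.1667, 1.6667]].

Step 3 — invert S. det(S) = 3.5833·1.6667 - (0.1667)² = 5.9444.
  S^{-1} = (1/det) · [[d, -b], [-b, a]] = [[0.2804, -0.028],
 [-0.028, 0.6028]].

Step 4 — quadratic form (x̄ - mu_0)^T · S^{-1} · (x̄ - mu_0):
  S^{-1} · (x̄ - mu_0) = (-0.8411, -1.4159),
  (x̄ - mu_0)^T · [...] = (-3.25)·(-0.8411) + (-2.5)·(-1.4159) = 6.2734.

Step 5 — scale by n: T² = 4 · 6.2734 = 25.0935.

T² ≈ 25.0935


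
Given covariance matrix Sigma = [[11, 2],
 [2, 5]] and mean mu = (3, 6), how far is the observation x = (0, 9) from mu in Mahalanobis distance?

Step 1 — centre the observation: (x - mu) = (-3, 3).

Step 2 — invert Sigma. det(Sigma) = 11·5 - (2)² = 51.
  Sigma^{-1} = (1/det) · [[d, -b], [-b, a]] = [[0.098, -0.0392],
 [-0.0392, 0.2157]].

Step 3 — form the quadratic (x - mu)^T · Sigma^{-1} · (x - mu):
  Sigma^{-1} · (x - mu) = (-0.4118, 0.7647).
  (x - mu)^T · [Sigma^{-1} · (x - mu)] = (-3)·(-0.4118) + (3)·(0.7647) = 3.5294.

Step 4 — take square root: d = √(3.5294) ≈ 1.8787.

d(x, mu) = √(3.5294) ≈ 1.8787


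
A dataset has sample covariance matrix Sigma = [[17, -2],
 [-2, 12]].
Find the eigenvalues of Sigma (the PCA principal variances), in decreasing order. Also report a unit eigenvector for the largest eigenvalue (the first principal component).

Step 1 — characteristic polynomial of 2×2 Sigma:
  det(Sigma - λI) = λ² - trace · λ + det = 0.
  trace = 17 + 12 = 29, det = 17·12 - (-2)² = 200.
Step 2 — discriminant:
  Δ = trace² - 4·det = 841 - 800 = 41.
Step 3 — eigenvalues:
  λ = (trace ± √Δ)/2 = (29 ± 6.4031)/2,
  λ_1 = 17.7016,  λ_2 = 11.2984.

Step 4 — unit eigenvector for λ_1: solve (Sigma - λ_1 I)v = 0. First row:
  (17 - 17.7016)·v_x + (-2)·v_y = 0, i.e. (-0.7016)·v_x + (-2)·v_y = 0,
  so v ∝ (b, λ_1 - a) = (-2, 0.7016); multiply by -1 so the first entry is positive: u = (2, -0.7016).
  ||u|| = √((2)² + (-0.7016)²) = √(4.4922) ≈ 2.1195,
  v_1 = u/||u|| ≈ (0.9436, -0.331) (||v_1|| = 1).

λ_1 = 17.7016,  λ_2 = 11.2984;  v_1 ≈ (0.9436, -0.331)


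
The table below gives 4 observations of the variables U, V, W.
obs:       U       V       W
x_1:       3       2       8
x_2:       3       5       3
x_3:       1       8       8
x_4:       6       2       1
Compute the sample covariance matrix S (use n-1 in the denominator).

Step 1 — column means:
  mean(U) = (3 + 3 + 1 + 6) / 4 = 13/4 = 3.25
  mean(V) = (2 + 5 + 8 + 2) / 4 = 17/4 = 4.25
  mean(W) = (8 + 3 + 8 + 1) / 4 = 20/4 = 5

Step 2 — sample covariance S[i,j] = (1/(n-1)) · Σ_k (x_{k,i} - mean_i) · (x_{k,j} - mean_j), with n-1 = 3.
  S[U,U] = ((-0.25)·(-0.25) + (-0.25)·(-0.25) + (-2.25)·(-2.25) + (2.75)·(2.75)) / 3 = 12.75/3 = 4.25
  S[U,V] = ((-0.25)·(-2.25) + (-0.25)·(0.75) + (-2.25)·(3.75) + (2.75)·(-2.25)) / 3 = -14.25/3 = -4.75
  S[U,W] = ((-0.25)·(3) + (-0.25)·(-2) + (-2.25)·(3) + (2.75)·(-4)) / 3 = -18/3 = -6
  S[V,V] = ((-2.25)·(-2.25) + (0.75)·(0.75) + (3.75)·(3.75) + (-2.25)·(-2.25)) / 3 = 24.75/3 = 8.25
  S[V,W] = ((-2.25)·(3) + (0.75)·(-2) + (3.75)·(3) + (-2.25)·(-4)) / 3 = 12/3 = 4
  S[W,W] = ((3)·(3) + (-2)·(-2) + (3)·(3) + (-4)·(-4)) / 3 = 38/3 = 12.6667

S is symmetric (S[j,i] = S[i,j]). Assembling:

S = [[4.25, -4.75, -6],
 [-4.75, 8.25, 4],
 [-6, 4, 12.6667]]


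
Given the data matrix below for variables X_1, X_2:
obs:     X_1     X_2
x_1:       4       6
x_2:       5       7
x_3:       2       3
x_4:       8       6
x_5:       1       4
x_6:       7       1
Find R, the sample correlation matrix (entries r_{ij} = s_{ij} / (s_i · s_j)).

Step 1 — column means:
  mean(X_1) = (4 + 5 + 2 + 8 + 1 + 7) / 6 = 27/6 = 4.5
  mean(X_2) = (6 + 7 + 3 + 6 + 4 + 1) / 6 = 27/6 = 4.5

Step 2 — sample variances and covariances s[i,j] = (1/(n-1)) · Σ_k (x_{k,i} - mean_i) · (x_{k,j} - mean_j), with n-1 = 5:
  s[X_1,X_1] = ((-0.5)·(-0.5) + (0.5)·(0.5) + (-2.5)·(-2.5) + (3.5)·(3.5) + (-3.5)·(-3.5) + (2.5)·(2.5)) / 5 = 37.5/5 = 7.5
  s[X_1,X_2] = ((-0.5)·(1.5) + (0.5)·(2.5) + (-2.5)·(-1.5) + (3.5)·(1.5) + (-3.5)·(-0.5) + (2.5)·(-3.5)) / 5 = 2.5/5 = 0.5
  s[X_2,X_2] = ((1.5)·(1.5) + (2.5)·(2.5) + (-1.5)·(-1.5) + (1.5)·(1.5) + (-0.5)·(-0.5) + (-3.5)·(-3.5)) / 5 = 25.5/5 = 5.1
  Sample standard deviations s_i = √(s[i,i]):
  s(X_1) = √(7.5) = 2.7386
  s(X_2) = √(5.1) = 2.2583

Step 3 — r_{ij} = s_{ij} / (s_i · s_j):
  r[X_1,X_1] = 1 (diagonal).
  r[X_1,X_2] = 0.5 / (2.7386 · 2.2583) = 0.5 / 6.1847 = 0.0808
  r[X_2,X_2] = 1 (diagonal).

R is symmetric with unit diagonal. Assembling:

R = [[1, 0.0808],
 [0.0808, 1]]


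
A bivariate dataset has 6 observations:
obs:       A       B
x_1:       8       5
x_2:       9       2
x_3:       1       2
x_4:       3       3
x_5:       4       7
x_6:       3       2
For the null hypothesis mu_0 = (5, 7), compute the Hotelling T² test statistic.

Step 1 — sample mean vector:
  mean(A) = (8 + 9 + 1 + 3 + 4 + 3) / 6 = 28/6 = 4.6667
  mean(B) = (5 + 2 + 2 + 3 + 7 + 2) / 6 = 21/6 = 3.5
  x̄ = (4.6667, 3.5),  deviation x̄ - mu_0 = (4.6667, 3.5) - (5, 7) = (-0.3333, -3.5).

Step 2 — sample covariance matrix, S[i,j] = (1/(n-1)) · Σ_k (x_{k,i} - mean_i) · (x_{k,j} - mean_j), divisor n-1 = 5:
  S[A,A] = ((3.3333)·(3.3333) + (4.3333)·(4.3333) + (-3.6667)·(-3.6667) + (-1.6667)·(-1.6667) + (-0.6667)·(-0.6667) + (-1.6667)·(-1.6667)) / 5 = 49.3333/5 = 9.8667
  S[A,B] = ((3.3333)·(1.5) + (4.3333)·(-1.5) + (-3.6667)·(-1.5) + (-1.6667)·(-0.5) + (-0.6667)·(3.5) + (-1.6667)·(-1.5)) / 5 = 5/5 = 1
  S[B,B] = ((1.5)·(1.5) + (-1.5)·(-1.5) + (-1.5)·(-1.5) + (-0.5)·(-0.5) + (3.5)·(3.5) + (-1.5)·(-1.5)) / 5 = 21.5/5 = 4.3
  S = [[9.8667, 1],
 [1, 4.3]].

Step 3 — invert S. det(S) = 9.8667·4.3 - (1)² = 41.4267.
  S^{-1} = (1/det) · [[d, -b], [-b, a]] = [[0.1038, -0.0241],
 [-0.0241, 0.2382]].

Step 4 — quadratic form (x̄ - mu_0)^T · S^{-1} · (x̄ - mu_0):
  S^{-1} · (x̄ - mu_0) = (0.0499, -0.8256),
  (x̄ - mu_0)^T · [...] = (-0.3333)·(0.0499) + (-3.5)·(-0.8256) = 2.8728.

Step 5 — scale by n: T² = 6 · 2.8728 = 17.2369.

T² ≈ 17.2369


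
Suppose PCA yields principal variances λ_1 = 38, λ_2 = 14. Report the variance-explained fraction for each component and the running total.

Step 1 — total variance = trace(Sigma) = Σ λ_i = 38 + 14 = 52.

Step 2 — fraction explained by component i = λ_i / Σ λ:
  PC1: 38/52 = 0.7308
  PC2: 14/52 = 0.2692

Step 3 — cumulative fraction after k components = (λ_1 + ... + λ_k) / Σ λ:
  k = 1: 38/52 = 0.7308
  k = 2: (38 + 14)/52 = 52/52 = 1

Summary (fraction, with percent):

explained: PC1 0.7308 (73.08%), PC2 0.2692 (26.92%);  cumulative: 0.7308, 1


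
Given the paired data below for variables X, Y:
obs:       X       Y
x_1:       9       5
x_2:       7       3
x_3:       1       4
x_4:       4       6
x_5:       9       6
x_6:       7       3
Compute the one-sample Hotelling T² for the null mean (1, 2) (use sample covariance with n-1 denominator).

Step 1 — sample mean vector:
  mean(X) = (9 + 7 + 1 + 4 + 9 + 7) / 6 = 37/6 = 6.1667
  mean(Y) = (5 + 3 + 4 + 6 + 6 + 3) / 6 = 27/6 = 4.5
  x̄ = (6.1667, 4.5),  deviation x̄ - mu_0 = (6.1667, 4.5) - (1, 2) = (5.1667, 2.5).

Step 2 — sample covariance matrix, S[i,j] = (1/(n-1)) · Σ_k (x_{k,i} - mean_i) · (x_{k,j} - mean_j), divisor n-1 = 5:
  S[X,X] = ((2.8333)·(2.8333) + (0.8333)·(0.8333) + (-5.1667)·(-5.1667) + (-2.1667)·(-2.1667) + (2.8333)·(2.8333) + (0.8333)·(0.8333)) / 5 = 48.8333/5 = 9.7667
  S[X,Y] = ((2.8333)·(0.5) + (0.8333)·(-1.5) + (-5.1667)·(-0.5) + (-2.1667)·(1.5) + (2.8333)·(1.5) + (0.8333)·(-1.5)) / 5 = 2.5/5 = 0.5
  S[Y,Y] = ((0.5)·(0.5) + (-1.5)·(-1.5) + (-0.5)·(-0.5) + (1.5)·(1.5) + (1.5)·(1.5) + (-1.5)·(-1.5)) / 5 = 9.5/5 = 1.9
  S = [[9.7667, 0.5],
 [0.5, 1.9]].

Step 3 — invert S. det(S) = 9.7667·1.9 - (0.5)² = 18.3067.
  S^{-1} = (1/det) · [[d, -b], [-b, a]] = [[0.1038, -0.0273],
 [-0.0273, 0.5335]].

Step 4 — quadratic form (x̄ - mu_0)^T · S^{-1} · (x̄ - mu_0):
  S^{-1} · (x̄ - mu_0) = (0.468, 1.1926),
  (x̄ - mu_0)^T · [...] = (5.1667)·(0.468) + (2.5)·(1.1926) = 5.3994.

Step 5 — scale by n: T² = 6 · 5.3994 = 32.3962.

T² ≈ 32.3962


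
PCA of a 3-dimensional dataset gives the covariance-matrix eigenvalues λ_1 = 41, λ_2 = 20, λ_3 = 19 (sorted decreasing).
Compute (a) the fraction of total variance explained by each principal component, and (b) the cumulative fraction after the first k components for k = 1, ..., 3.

Step 1 — total variance = trace(Sigma) = Σ λ_i = 41 + 20 + 19 = 80.

Step 2 — fraction explained by component i = λ_i / Σ λ:
  PC1: 41/80 = 0.5125
  PC2: 20/80 = 0.25
  PC3: 19/80 = 0.2375

Step 3 — cumulative fraction after k components = (λ_1 + ... + λ_k) / Σ λ:
  k = 1: 41/80 = 0.5125
  k = 2: (41 + 20)/80 = 61/80 = 0.7625
  k = 3: (41 + 20 + 19)/80 = 80/80 = 1

Summary (fraction, with percent):

explained: PC1 0.5125 (51.25%), PC2 0.25 (25%), PC3 0.2375 (23.75%);  cumulative: 0.5125, 0.7625, 1


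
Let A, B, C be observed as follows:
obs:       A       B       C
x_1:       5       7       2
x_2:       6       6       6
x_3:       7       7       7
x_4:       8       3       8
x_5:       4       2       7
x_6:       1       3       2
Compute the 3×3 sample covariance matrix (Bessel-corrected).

Step 1 — column means:
  mean(A) = (5 + 6 + 7 + 8 + 4 + 1) / 6 = 31/6 = 5.1667
  mean(B) = (7 + 6 + 7 + 3 + 2 + 3) / 6 = 28/6 = 4.6667
  mean(C) = (2 + 6 + 7 + 8 + 7 + 2) / 6 = 32/6 = 5.3333

Step 2 — sample covariance S[i,j] = (1/(n-1)) · Σ_k (x_{k,i} - mean_i) · (x_{k,j} - mean_j), with n-1 = 5.
  S[A,A] = ((-0.1667)·(-0.1667) + (0.8333)·(0.8333) + (1.8333)·(1.8333) + (2.8333)·(2.8333) + (-1.1667)·(-1.1667) + (-4.1667)·(-4.1667)) / 5 = 30.8333/5 = 6.1667
  S[A,B] = ((-0.1667)·(2.3333) + (0.8333)·(1.3333) + (1.8333)·(2.3333) + (2.8333)·(-1.6667) + (-1.1667)·(-2.6667) + (-4.1667)·(-1.6667)) / 5 = 10.3333/5 = 2.0667
  S[A,C] = ((-0.1667)·(-3.3333) + (0.8333)·(0.6667) + (1.8333)·(1.6667) + (2.8333)·(2.6667) + (-1.1667)·(1.6667) + (-4.1667)·(-3.3333)) / 5 = 23.6667/5 = 4.7333
  S[B,B] = ((2.3333)·(2.3333) + (1.3333)·(1.3333) + (2.3333)·(2.3333) + (-1.6667)·(-1.6667) + (-2.6667)·(-2.6667) + (-1.6667)·(-1.6667)) / 5 = 25.3333/5 = 5.0667
  S[B,C] = ((2.3333)·(-3.3333) + (1.3333)·(0.6667) + (2.3333)·(1.6667) + (-1.6667)·(2.6667) + (-2.6667)·(1.6667) + (-1.6667)·(-3.3333)) / 5 = -6.3333/5 = -1.2667
  S[C,C] = ((-3.3333)·(-3.3333) + (0.6667)·(0.6667) + (1.6667)·(1.6667) + (2.6667)·(2.6667) + (1.6667)·(1.6667) + (-3.3333)·(-3.3333)) / 5 = 35.3333/5 = 7.0667

S is symmetric (S[j,i] = S[i,j]). Assembling:

S = [[6.1667, 2.0667, 4.7333],
 [2.0667, 5.0667, -1.2667],
 [4.7333, -1.2667, 7.0667]]


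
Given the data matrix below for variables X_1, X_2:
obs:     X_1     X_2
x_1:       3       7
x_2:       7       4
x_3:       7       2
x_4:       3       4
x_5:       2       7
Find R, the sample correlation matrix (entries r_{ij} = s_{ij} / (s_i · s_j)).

Step 1 — column means:
  mean(X_1) = (3 + 7 + 7 + 3 + 2) / 5 = 22/5 = 4.4
  mean(X_2) = (7 + 4 + 2 + 4 + 7) / 5 = 24/5 = 4.8

Step 2 — sample variances and covariances s[i,j] = (1/(n-1)) · Σ_k (x_{k,i} - mean_i) · (x_{k,j} - mean_j), with n-1 = 4:
  s[X_1,X_1] = ((-1.4)·(-1.4) + (2.6)·(2.6) + (2.6)·(2.6) + (-1.4)·(-1.4) + (-2.4)·(-2.4)) / 4 = 23.2/4 = 5.8
  s[X_1,X_2] = ((-1.4)·(2.2) + (2.6)·(-0.8) + (2.6)·(-2.8) + (-1.4)·(-0.8) + (-2.4)·(2.2)) / 4 = -16.6/4 = -4.15
  s[X_2,X_2] = ((2.2)·(2.2) + (-0.8)·(-0.8) + (-2.8)·(-2.8) + (-0.8)·(-0.8) + (2.2)·(2.2)) / 4 = 18.8/4 = 4.7
  Sample standard deviations s_i = √(s[i,i]):
  s(X_1) = √(5.8) = 2.4083
  s(X_2) = √(4.7) = 2.1679

Step 3 — r_{ij} = s_{ij} / (s_i · s_j):
  r[X_1,X_1] = 1 (diagonal).
  r[X_1,X_2] = -4.15 / (2.4083 · 2.1679) = -4.15 / 5.2211 = -0.7948
  r[X_2,X_2] = 1 (diagonal).

R is symmetric with unit diagonal. Assembling:

R = [[1, -0.7948],
 [-0.7948, 1]]


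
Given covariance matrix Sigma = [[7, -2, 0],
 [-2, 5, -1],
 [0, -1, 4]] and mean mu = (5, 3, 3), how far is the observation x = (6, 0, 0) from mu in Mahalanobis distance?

Step 1 — centre the observation: (x - mu) = (1, -3, -3).

Step 2 — invert Sigma (cofactor / det for 3×3, or solve directly):
  Sigma^{-1} = [[0.1624, 0.0684, 0.0171],
 [0.0684, 0.2393, 0.0598],
 [0.0171, 0.0598, 0.265]].

Step 3 — form the quadratic (x - mu)^T · Sigma^{-1} · (x - mu):
  Sigma^{-1} · (x - mu) = (-0.094, -0.8291, -0.9573).
  (x - mu)^T · [Sigma^{-1} · (x - mu)] = (1)·(-0.094) + (-3)·(-0.8291) + (-3)·(-0.9573) = 5.265.

Step 4 — take square root: d = √(5.265) ≈ 2.2945.

d(x, mu) = √(5.265) ≈ 2.2945


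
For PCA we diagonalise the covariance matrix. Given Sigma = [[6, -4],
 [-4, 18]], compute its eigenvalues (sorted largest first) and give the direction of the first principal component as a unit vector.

Step 1 — characteristic polynomial of 2×2 Sigma:
  det(Sigma - λI) = λ² - trace · λ + det = 0.
  trace = 6 + 18 = 24, det = 6·18 - (-4)² = 92.
Step 2 — discriminant:
  Δ = trace² - 4·det = 576 - 368 = 208.
Step 3 — eigenvalues:
  λ = (trace ± √Δ)/2 = (24 ± 14.4222)/2,
  λ_1 = 19.2111,  λ_2 = 4.7889.

Step 4 — unit eigenvector for λ_1: solve (Sigma - λ_1 I)v = 0. First row:
  (6 - 19.2111)·v_x + (-4)·v_y = 0, i.e. (-13.2111)·v_x + (-4)·v_y = 0,
  so v ∝ (b, λ_1 - a) = (-4, 13.2111); multiply by -1 so the first entry is positive: u = (4, -13.2111).
  ||u|| = √((4)² + (-13.2111)²) = √(190.5332) ≈ 13.8034,
  v_1 = u/||u|| ≈ (0.2898, -0.9571) (||v_1|| = 1).

λ_1 = 19.2111,  λ_2 = 4.7889;  v_1 ≈ (0.2898, -0.9571)


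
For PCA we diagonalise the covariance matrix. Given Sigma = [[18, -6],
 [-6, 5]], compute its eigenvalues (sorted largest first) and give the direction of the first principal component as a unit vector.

Step 1 — characteristic polynomial of 2×2 Sigma:
  det(Sigma - λI) = λ² - trace · λ + det = 0.
  trace = 18 + 5 = 23, det = 18·5 - (-6)² = 54.
Step 2 — discriminant:
  Δ = trace² - 4·det = 529 - 216 = 313.
Step 3 — eigenvalues:
  λ = (trace ± √Δ)/2 = (23 ± 17.6918)/2,
  λ_1 = 20.3459,  λ_2 = 2.6541.

Step 4 — unit eigenvector for λ_1: solve (Sigma - λ_1 I)v = 0. First row:
  (18 - 20.3459)·v_x + (-6)·v_y = 0, i.e. (-2.3459)·v_x + (-6)·v_y = 0,
  so v ∝ (b, λ_1 - a) = (-6, 2.3459); multiply by -1 so the first entry is positive: u = (6, -2.3459).
  ||u|| = √((6)² + (-2.3459)²) = √(41.5033) ≈ 6.4423,
  v_1 = u/||u|| ≈ (0.9313, -0.3641) (||v_1|| = 1).

λ_1 = 20.3459,  λ_2 = 2.6541;  v_1 ≈ (0.9313, -0.3641)


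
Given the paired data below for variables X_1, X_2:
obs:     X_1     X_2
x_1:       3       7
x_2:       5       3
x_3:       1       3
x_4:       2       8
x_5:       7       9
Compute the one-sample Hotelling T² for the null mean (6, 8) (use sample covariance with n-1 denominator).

Step 1 — sample mean vector:
  mean(X_1) = (3 + 5 + 1 + 2 + 7) / 5 = 18/5 = 3.6
  mean(X_2) = (7 + 3 + 3 + 8 + 9) / 5 = 30/5 = 6
  x̄ = (3.6, 6),  deviation x̄ - mu_0 = (3.6, 6) - (6, 8) = (-2.4, -2).

Step 2 — sample covariance matrix, S[i,j] = (1/(n-1)) · Σ_k (x_{k,i} - mean_i) · (x_{k,j} - mean_j), divisor n-1 = 4:
  S[X_1,X_1] = ((-0.6)·(-0.6) + (1.4)·(1.4) + (-2.6)·(-2.6) + (-1.6)·(-1.6) + (3.4)·(3.4)) / 4 = 23.2/4 = 5.8
  S[X_1,X_2] = ((-0.6)·(1) + (1.4)·(-3) + (-2.6)·(-3) + (-1.6)·(2) + (3.4)·(3)) / 4 = 10/4 = 2.5
  S[X_2,X_2] = ((1)·(1) + (-3)·(-3) + (-3)·(-3) + (2)·(2) + (3)·(3)) / 4 = 32/4 = 8
  S = [[5.8, 2.5],
 [2.5, 8]].

Step 3 — invert S. det(S) = 5.8·8 - (2.5)² = 40.15.
  S^{-1} = (1/det) · [[d, -b], [-b, a]] = [[0.1993, -0.0623],
 [-0.0623, 0.1445]].

Step 4 — quadratic form (x̄ - mu_0)^T · S^{-1} · (x̄ - mu_0):
  S^{-1} · (x̄ - mu_0) = (-0.3537, -0.1395),
  (x̄ - mu_0)^T · [...] = (-2.4)·(-0.3537) + (-2)·(-0.1395) = 1.1278.

Step 5 — scale by n: T² = 5 · 1.1278 = 5.6389.

T² ≈ 5.6389


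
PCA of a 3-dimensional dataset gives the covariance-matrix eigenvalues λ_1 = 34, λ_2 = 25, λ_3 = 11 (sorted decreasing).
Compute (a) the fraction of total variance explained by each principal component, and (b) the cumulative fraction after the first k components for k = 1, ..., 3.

Step 1 — total variance = trace(Sigma) = Σ λ_i = 34 + 25 + 11 = 70.

Step 2 — fraction explained by component i = λ_i / Σ λ:
  PC1: 34/70 = 0.4857
  PC2: 25/70 = 0.3571
  PC3: 11/70 = 0.1571

Step 3 — cumulative fraction after k components = (λ_1 + ... + λ_k) / Σ λ:
  k = 1: 34/70 = 0.4857
  k = 2: (34 + 25)/70 = 59/70 = 0.8429
  k = 3: (34 + 25 + 11)/70 = 70/70 = 1

Summary (fraction, with percent):

explained: PC1 0.4857 (48.57%), PC2 0.3571 (35.71%), PC3 0.1571 (15.71%);  cumulative: 0.4857, 0.8429, 1


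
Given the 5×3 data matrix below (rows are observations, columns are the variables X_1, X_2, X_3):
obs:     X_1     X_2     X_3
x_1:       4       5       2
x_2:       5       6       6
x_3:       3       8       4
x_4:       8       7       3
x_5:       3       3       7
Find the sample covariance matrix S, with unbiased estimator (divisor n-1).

Step 1 — column means:
  mean(X_1) = (4 + 5 + 3 + 8 + 3) / 5 = 23/5 = 4.6
  mean(X_2) = (5 + 6 + 8 + 7 + 3) / 5 = 29/5 = 5.8
  mean(X_3) = (2 + 6 + 4 + 3 + 7) / 5 = 22/5 = 4.4

Step 2 — sample covariance S[i,j] = (1/(n-1)) · Σ_k (x_{k,i} - mean_i) · (x_{k,j} - mean_j), with n-1 = 4.
  S[X_1,X_1] = ((-0.6)·(-0.6) + (0.4)·(0.4) + (-1.6)·(-1.6) + (3.4)·(3.4) + (-1.6)·(-1.6)) / 4 = 17.2/4 = 4.3
  S[X_1,X_2] = ((-0.6)·(-0.8) + (0.4)·(0.2) + (-1.6)·(2.2) + (3.4)·(1.2) + (-1.6)·(-2.8)) / 4 = 5.6/4 = 1.4
  S[X_1,X_3] = ((-0.6)·(-2.4) + (0.4)·(1.6) + (-1.6)·(-0.4) + (3.4)·(-1.4) + (-1.6)·(2.6)) / 4 = -6.2/4 = -1.55
  S[X_2,X_2] = ((-0.8)·(-0.8) + (0.2)·(0.2) + (2.2)·(2.2) + (1.2)·(1.2) + (-2.8)·(-2.8)) / 4 = 14.8/4 = 3.7
  S[X_2,X_3] = ((-0.8)·(-2.4) + (0.2)·(1.6) + (2.2)·(-0.4) + (1.2)·(-1.4) + (-2.8)·(2.6)) / 4 = -7.6/4 = -1.9
  S[X_3,X_3] = ((-2.4)·(-2.4) + (1.6)·(1.6) + (-0.4)·(-0.4) + (-1.4)·(-1.4) + (2.6)·(2.6)) / 4 = 17.2/4 = 4.3

S is symmetric (S[j,i] = S[i,j]). Assembling:

S = [[4.3, 1.4, -1.55],
 [1.4, 3.7, -1.9],
 [-1.55, -1.9, 4.3]]


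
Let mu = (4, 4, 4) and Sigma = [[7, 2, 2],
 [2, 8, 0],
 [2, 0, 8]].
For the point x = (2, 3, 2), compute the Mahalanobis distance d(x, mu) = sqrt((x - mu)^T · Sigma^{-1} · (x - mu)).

Step 1 — centre the observation: (x - mu) = (-2, -1, -2).

Step 2 — invert Sigma (cofactor / det for 3×3, or solve directly):
  Sigma^{-1} = [[0.1667, -0.0417, -0.0417],
 [-0.0417, 0.1354, 0.0104],
 [-0.0417, 0.0104, 0.1354]].

Step 3 — form the quadratic (x - mu)^T · Sigma^{-1} · (x - mu):
  Sigma^{-1} · (x - mu) = (-0.2083, -0.0729, -0.1979).
  (x - mu)^T · [Sigma^{-1} · (x - mu)] = (-2)·(-0.2083) + (-1)·(-0.0729) + (-2)·(-0.1979) = 0.8854.

Step 4 — take square root: d = √(0.8854) ≈ 0.941.

d(x, mu) = √(0.8854) ≈ 0.941


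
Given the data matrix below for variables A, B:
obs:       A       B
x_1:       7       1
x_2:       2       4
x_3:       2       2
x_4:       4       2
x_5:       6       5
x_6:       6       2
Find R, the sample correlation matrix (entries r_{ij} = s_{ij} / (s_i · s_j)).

Step 1 — column means:
  mean(A) = (7 + 2 + 2 + 4 + 6 + 6) / 6 = 27/6 = 4.5
  mean(B) = (1 + 4 + 2 + 2 + 5 + 2) / 6 = 16/6 = 2.6667

Step 2 — sample variances and covariances s[i,j] = (1/(n-1)) · Σ_k (x_{k,i} - mean_i) · (x_{k,j} - mean_j), with n-1 = 5:
  s[A,A] = ((2.5)·(2.5) + (-2.5)·(-2.5) + (-2.5)·(-2.5) + (-0.5)·(-0.5) + (1.5)·(1.5) + (1.5)·(1.5)) / 5 = 23.5/5 = 4.7
  s[A,B] = ((2.5)·(-1.6667) + (-2.5)·(1.3333) + (-2.5)·(-0.6667) + (-0.5)·(-0.6667) + (1.5)·(2.3333) + (1.5)·(-0.6667)) / 5 = -3/5 = -0.6
  s[B,B] = ((-1.6667)·(-1.6667) + (1.3333)·(1.3333) + (-0.6667)·(-0.6667) + (-0.6667)·(-0.6667) + (2.3333)·(2.3333) + (-0.6667)·(-0.6667)) / 5 = 11.3333/5 = 2.2667
  Sample standard deviations s_i = √(s[i,i]):
  s(A) = √(4.7) = 2.1679
  s(B) = √(2.2667) = 1.5055

Step 3 — r_{ij} = s_{ij} / (s_i · s_j):
  r[A,A] = 1 (diagonal).
  r[A,B] = -0.6 / (2.1679 · 1.5055) = -0.6 / 3.2639 = -0.1838
  r[B,B] = 1 (diagonal).

R is symmetric with unit diagonal. Assembling:

R = [[1, -0.1838],
 [-0.1838, 1]]


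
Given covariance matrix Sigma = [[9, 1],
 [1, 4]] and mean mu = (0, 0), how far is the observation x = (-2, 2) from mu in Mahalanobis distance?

Step 1 — centre the observation: (x - mu) = (-2, 2).

Step 2 — invert Sigma. det(Sigma) = 9·4 - (1)² = 35.
  Sigma^{-1} = (1/det) · [[d, -b], [-b, a]] = [[0.1143, -0.0286],
 [-0.0286, 0.2571]].

Step 3 — form the quadratic (x - mu)^T · Sigma^{-1} · (x - mu):
  Sigma^{-1} · (x - mu) = (-0.2857, 0.5714).
  (x - mu)^T · [Sigma^{-1} · (x - mu)] = (-2)·(-0.2857) + (2)·(0.5714) = 1.7143.

Step 4 — take square root: d = √(1.7143) ≈ 1.3093.

d(x, mu) = √(1.7143) ≈ 1.3093


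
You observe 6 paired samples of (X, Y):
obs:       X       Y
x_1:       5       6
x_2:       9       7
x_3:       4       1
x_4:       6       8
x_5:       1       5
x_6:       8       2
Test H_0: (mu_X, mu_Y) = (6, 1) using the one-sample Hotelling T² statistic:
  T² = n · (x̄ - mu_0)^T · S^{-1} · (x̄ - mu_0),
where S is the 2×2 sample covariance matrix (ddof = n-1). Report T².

Step 1 — sample mean vector:
  mean(X) = (5 + 9 + 4 + 6 + 1 + 8) / 6 = 33/6 = 5.5
  mean(Y) = (6 + 7 + 1 + 8 + 5 + 2) / 6 = 29/6 = 4.8333
  x̄ = (5.5, 4.8333),  deviation x̄ - mu_0 = (5.5, 4.8333) - (6, 1) = (-0.5, 3.8333).

Step 2 — sample covariance matrix, S[i,j] = (1/(n-1)) · Σ_k (x_{k,i} - mean_i) · (x_{k,j} - mean_j), divisor n-1 = 5:
  S[X,X] = ((-0.5)·(-0.5) + (3.5)·(3.5) + (-1.5)·(-1.5) + (0.5)·(0.5) + (-4.5)·(-4.5) + (2.5)·(2.5)) / 5 = 41.5/5 = 8.3
  S[X,Y] = ((-0.5)·(1.1667) + (3.5)·(2.1667) + (-1.5)·(-3.8333) + (0.5)·(3.1667) + (-4.5)·(0.1667) + (2.5)·(-2.8333)) / 5 = 6.5/5 = 1.3
  S[Y,Y] = ((1.1667)·(1.1667) + (2.1667)·(2.1667) + (-3.8333)·(-3.8333) + (3.1667)·(3.1667) + (0.1667)·(0.1667) + (-2.8333)·(-2.8333)) / 5 = 38.8333/5 = 7.7667
  S = [[8.3, 1.3],
 [1.3, 7.7667]].

Step 3 — invert S. det(S) = 8.3·7.7667 - (1.3)² = 62.7733.
  S^{-1} = (1/det) · [[d, -b], [-b, a]] = [[0.1237, -0.0207],
 [-0.0207, 0.1322]].

Step 4 — quadratic form (x̄ - mu_0)^T · S^{-1} · (x̄ - mu_0):
  S^{-1} · (x̄ - mu_0) = (-0.1412, 0.5172),
  (x̄ - mu_0)^T · [...] = (-0.5)·(-0.1412) + (3.8333)·(0.5172) = 2.0532.

Step 5 — scale by n: T² = 6 · 2.0532 = 12.3195.

T² ≈ 12.3195


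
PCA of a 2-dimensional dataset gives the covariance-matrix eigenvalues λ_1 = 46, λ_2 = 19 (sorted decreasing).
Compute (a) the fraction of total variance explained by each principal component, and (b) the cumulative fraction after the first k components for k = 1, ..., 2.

Step 1 — total variance = trace(Sigma) = Σ λ_i = 46 + 19 = 65.

Step 2 — fraction explained by component i = λ_i / Σ λ:
  PC1: 46/65 = 0.7077
  PC2: 19/65 = 0.2923

Step 3 — cumulative fraction after k components = (λ_1 + ... + λ_k) / Σ λ:
  k = 1: 46/65 = 0.7077
  k = 2: (46 + 19)/65 = 65/65 = 1

Summary (fraction, with percent):

explained: PC1 0.7077 (70.77%), PC2 0.2923 (29.23%);  cumulative: 0.7077, 1


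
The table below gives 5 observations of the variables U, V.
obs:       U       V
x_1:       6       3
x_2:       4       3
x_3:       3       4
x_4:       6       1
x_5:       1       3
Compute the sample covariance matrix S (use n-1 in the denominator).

Step 1 — column means:
  mean(U) = (6 + 4 + 3 + 6 + 1) / 5 = 20/5 = 4
  mean(V) = (3 + 3 + 4 + 1 + 3) / 5 = 14/5 = 2.8

Step 2 — sample covariance S[i,j] = (1/(n-1)) · Σ_k (x_{k,i} - mean_i) · (x_{k,j} - mean_j), with n-1 = 4.
  S[U,U] = ((2)·(2) + (0)·(0) + (-1)·(-1) + (2)·(2) + (-3)·(-3)) / 4 = 18/4 = 4.5
  S[U,V] = ((2)·(0.2) + (0)·(0.2) + (-1)·(1.2) + (2)·(-1.8) + (-3)·(0.2)) / 4 = -5/4 = -1.25
  S[V,V] = ((0.2)·(0.2) + (0.2)·(0.2) + (1.2)·(1.2) + (-1.8)·(-1.8) + (0.2)·(0.2)) / 4 = 4.8/4 = 1.2

S is symmetric (S[j,i] = S[i,j]). Assembling:

S = [[4.5, -1.25],
 [-1.25, 1.2]]


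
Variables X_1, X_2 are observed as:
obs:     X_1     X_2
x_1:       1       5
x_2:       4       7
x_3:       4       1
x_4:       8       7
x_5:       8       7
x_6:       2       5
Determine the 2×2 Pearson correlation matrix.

Step 1 — column means:
  mean(X_1) = (1 + 4 + 4 + 8 + 8 + 2) / 6 = 27/6 = 4.5
  mean(X_2) = (5 + 7 + 1 + 7 + 7 + 5) / 6 = 32/6 = 5.3333

Step 2 — sample variances and covariances s[i,j] = (1/(n-1)) · Σ_k (x_{k,i} - mean_i) · (x_{k,j} - mean_j), with n-1 = 5:
  s[X_1,X_1] = ((-3.5)·(-3.5) + (-0.5)·(-0.5) + (-0.5)·(-0.5) + (3.5)·(3.5) + (3.5)·(3.5) + (-2.5)·(-2.5)) / 5 = 43.5/5 = 8.7
  s[X_1,X_2] = ((-3.5)·(-0.3333) + (-0.5)·(1.6667) + (-0.5)·(-4.3333) + (3.5)·(1.6667) + (3.5)·(1.6667) + (-2.5)·(-0.3333)) / 5 = 15/5 = 3
  s[X_2,X_2] = ((-0.3333)·(-0.3333) + (1.6667)·(1.6667) + (-4.3333)·(-4.3333) + (1.6667)·(1.6667) + (1.6667)·(1.6667) + (-0.3333)·(-0.3333)) / 5 = 27.3333/5 = 5.4667
  Sample standard deviations s_i = √(s[i,i]):
  s(X_1) = √(8.7) = 2.9496
  s(X_2) = √(5.4667) = 2.3381

Step 3 — r_{ij} = s_{ij} / (s_i · s_j):
  r[X_1,X_1] = 1 (diagonal).
  r[X_1,X_2] = 3 / (2.9496 · 2.3381) = 3 / 6.8964 = 0.435
  r[X_2,X_2] = 1 (diagonal).

R is symmetric with unit diagonal. Assembling:

R = [[1, 0.435],
 [0.435, 1]]


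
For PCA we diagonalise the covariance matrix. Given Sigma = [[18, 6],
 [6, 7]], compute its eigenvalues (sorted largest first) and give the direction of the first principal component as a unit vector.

Step 1 — characteristic polynomial of 2×2 Sigma:
  det(Sigma - λI) = λ² - trace · λ + det = 0.
  trace = 18 + 7 = 25, det = 18·7 - (6)² = 90.
Step 2 — discriminant:
  Δ = trace² - 4·det = 625 - 360 = 265.
Step 3 — eigenvalues:
  λ = (trace ± √Δ)/2 = (25 ± 16.2788)/2,
  λ_1 = 20.6394,  λ_2 = 4.3606.

Step 4 — unit eigenvector for λ_1: solve (Sigma - λ_1 I)v = 0. First row:
  (18 - 20.6394)·v_x + (6)·v_y = 0, i.e. (-2.6394)·v_x + (6)·v_y = 0,
  so v ∝ (b, λ_1 - a) = (6, 2.6394) = u.
  ||u|| = √((6)² + (2.6394)²) = √(42.9665) ≈ 6.5549,
  v_1 = u/||u|| ≈ (0.9153, 0.4027) (||v_1|| = 1).

λ_1 = 20.6394,  λ_2 = 4.3606;  v_1 ≈ (0.9153, 0.4027)


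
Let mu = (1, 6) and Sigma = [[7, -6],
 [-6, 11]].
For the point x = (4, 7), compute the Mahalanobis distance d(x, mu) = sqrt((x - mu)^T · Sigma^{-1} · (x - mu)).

Step 1 — centre the observation: (x - mu) = (3, 1).

Step 2 — invert Sigma. det(Sigma) = 7·11 - (-6)² = 41.
  Sigma^{-1} = (1/det) · [[d, -b], [-b, a]] = [[0.2683, 0.1463],
 [0.1463, 0.1707]].

Step 3 — form the quadratic (x - mu)^T · Sigma^{-1} · (x - mu):
  Sigma^{-1} · (x - mu) = (0.9512, 0.6098).
  (x - mu)^T · [Sigma^{-1} · (x - mu)] = (3)·(0.9512) + (1)·(0.6098) = 3.4634.

Step 4 — take square root: d = √(3.4634) ≈ 1.861.

d(x, mu) = √(3.4634) ≈ 1.861


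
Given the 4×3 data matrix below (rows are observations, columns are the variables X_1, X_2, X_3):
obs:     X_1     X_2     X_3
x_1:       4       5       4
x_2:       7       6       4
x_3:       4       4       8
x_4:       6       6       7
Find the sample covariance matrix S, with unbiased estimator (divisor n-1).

Step 1 — column means:
  mean(X_1) = (4 + 7 + 4 + 6) / 4 = 21/4 = 5.25
  mean(X_2) = (5 + 6 + 4 + 6) / 4 = 21/4 = 5.25
  mean(X_3) = (4 + 4 + 8 + 7) / 4 = 23/4 = 5.75

Step 2 — sample covariance S[i,j] = (1/(n-1)) · Σ_k (x_{k,i} - mean_i) · (x_{k,j} - mean_j), with n-1 = 3.
  S[X_1,X_1] = ((-1.25)·(-1.25) + (1.75)·(1.75) + (-1.25)·(-1.25) + (0.75)·(0.75)) / 3 = 6.75/3 = 2.25
  S[X_1,X_2] = ((-1.25)·(-0.25) + (1.75)·(0.75) + (-1.25)·(-1.25) + (0.75)·(0.75)) / 3 = 3.75/3 = 1.25
  S[X_1,X_3] = ((-1.25)·(-1.75) + (1.75)·(-1.75) + (-1.25)·(2.25) + (0.75)·(1.25)) / 3 = -2.75/3 = -0.9167
  S[X_2,X_2] = ((-0.25)·(-0.25) + (0.75)·(0.75) + (-1.25)·(-1.25) + (0.75)·(0.75)) / 3 = 2.75/3 = 0.9167
  S[X_2,X_3] = ((-0.25)·(-1.75) + (0.75)·(-1.75) + (-1.25)·(2.25) + (0.75)·(1.25)) / 3 = -2.75/3 = -0.9167
  S[X_3,X_3] = ((-1.75)·(-1.75) + (-1.75)·(-1.75) + (2.25)·(2.25) + (1.25)·(1.25)) / 3 = 12.75/3 = 4.25

S is symmetric (S[j,i] = S[i,j]). Assembling:

S = [[2.25, 1.25, -0.9167],
 [1.25, 0.9167, -0.9167],
 [-0.9167, -0.9167, 4.25]]


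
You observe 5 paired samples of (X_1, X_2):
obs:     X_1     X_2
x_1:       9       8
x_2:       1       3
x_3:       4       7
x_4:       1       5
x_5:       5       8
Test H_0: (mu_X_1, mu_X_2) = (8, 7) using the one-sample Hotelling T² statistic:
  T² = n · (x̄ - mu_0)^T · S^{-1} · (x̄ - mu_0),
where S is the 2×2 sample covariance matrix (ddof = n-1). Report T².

Step 1 — sample mean vector:
  mean(X_1) = (9 + 1 + 4 + 1 + 5) / 5 = 20/5 = 4
  mean(X_2) = (8 + 3 + 7 + 5 + 8) / 5 = 31/5 = 6.2
  x̄ = (4, 6.2),  deviation x̄ - mu_0 = (4, 6.2) - (8, 7) = (-4, -0.8).

Step 2 — sample covariance matrix, S[i,j] = (1/(n-1)) · Σ_k (x_{k,i} - mean_i) · (x_{k,j} - mean_j), divisor n-1 = 4:
  S[X_1,X_1] = ((5)·(5) + (-3)·(-3) + (0)·(0) + (-3)·(-3) + (1)·(1)) / 4 = 44/4 = 11
  S[X_1,X_2] = ((5)·(1.8) + (-3)·(-3.2) + (0)·(0.8) + (-3)·(-1.2) + (1)·(1.8)) / 4 = 24/4 = 6
  S[X_2,X_2] = ((1.8)·(1.8) + (-3.2)·(-3.2) + (0.8)·(0.8) + (-1.2)·(-1.2) + (1.8)·(1.8)) / 4 = 18.8/4 = 4.7
  S = [[11, 6],
 [6, 4.7]].

Step 3 — invert S. det(S) = 11·4.7 - (6)² = 15.7.
  S^{-1} = (1/det) · [[d, -b], [-b, a]] = [[0.2994, -0.3822],
 [-0.3822, 0.7006]].

Step 4 — quadratic form (x̄ - mu_0)^T · S^{-1} · (x̄ - mu_0):
  S^{-1} · (x̄ - mu_0) = (-0.8917, 0.9682),
  (x̄ - mu_0)^T · [...] = (-4)·(-0.8917) + (-0.8)·(0.9682) = 2.7924.

Step 5 — scale by n: T² = 5 · 2.7924 = 13.9618.

T² ≈ 13.9618
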